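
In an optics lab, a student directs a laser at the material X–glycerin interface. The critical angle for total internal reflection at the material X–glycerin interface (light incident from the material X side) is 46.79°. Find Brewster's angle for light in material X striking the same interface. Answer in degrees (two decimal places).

θ_B ≈ 36.09°

At the critical angle sin θ_c = n₂/n₁, giving n₂/n₁ = sin 46.79° = 0.7288.
Then tan θ_B = n₂/n₁ = 0.7288, so θ_B = arctan 0.7288 = 36.09°.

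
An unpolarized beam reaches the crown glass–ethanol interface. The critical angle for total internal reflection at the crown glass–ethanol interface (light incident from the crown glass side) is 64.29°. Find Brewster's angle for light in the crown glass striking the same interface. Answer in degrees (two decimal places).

n₂/n₁ = sin θ_c = sin 64.29° = 0.9010.
tan θ_B equals the same ratio, so θ_B = arctan(0.9010) = 42.02°.

θ_B ≈ 42.02°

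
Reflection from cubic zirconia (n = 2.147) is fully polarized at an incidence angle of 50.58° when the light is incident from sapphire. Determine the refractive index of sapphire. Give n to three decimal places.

n ≈ 1.765

Full polarization of the reflected beam means tan θ_B = n₂/n₁, where n₁ is the incident medium (sapphire).
n₁ = n₂ / tan θ_B = 2.147 / tan 50.58° = 1.765.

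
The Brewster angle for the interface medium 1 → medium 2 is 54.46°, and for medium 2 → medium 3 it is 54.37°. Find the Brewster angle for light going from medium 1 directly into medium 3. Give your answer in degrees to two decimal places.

tan θ_B(1→2) = n₂/n₁ = tan 54.46° = 1.3999.
tan θ_B(2→3) = n₃/n₂ = tan 54.37° = 1.3952.
So n₃/n₁ = (n₂/n₁)(n₃/n₂) = 1.3999 × 1.3952 = 1.9532.
θ_B(1→3) = arctan(1.9532) = 62.89°.

θ_B ≈ 62.89°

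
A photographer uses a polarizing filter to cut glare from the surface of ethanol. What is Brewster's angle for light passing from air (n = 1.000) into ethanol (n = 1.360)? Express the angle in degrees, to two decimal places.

θ_B ≈ 53.67°

Brewster's condition: tan θ_B = n₂/n₁ = 1.360/1.000 = 1.3600. Taking the arctangent, θ_B = 53.67°.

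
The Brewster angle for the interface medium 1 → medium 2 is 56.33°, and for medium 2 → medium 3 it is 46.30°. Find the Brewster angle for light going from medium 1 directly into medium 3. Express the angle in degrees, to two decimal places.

θ_B ≈ 57.52°

Each Brewster angle gives a ratio: n₂/n₁ = tan 56.33° = 1.5011, n₃/n₂ = tan 46.30° = 1.0464.
So n₃/n₁ = (n₂/n₁)(n₃/n₂) = 1.5011 × 1.0464 = 1.5709.
θ_B(1→3) = arctan(1.5709) = 57.52°.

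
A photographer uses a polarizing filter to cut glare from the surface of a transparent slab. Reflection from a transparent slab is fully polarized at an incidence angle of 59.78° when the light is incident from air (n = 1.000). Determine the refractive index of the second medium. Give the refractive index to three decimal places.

n ≈ 1.717

Brewster's law: tan θ_B = n₂/n₁ (light incident in air, refracted into a transparent slab).
n₂ = n₁ tan θ_B = 1.000 × tan 59.78° = 1.717.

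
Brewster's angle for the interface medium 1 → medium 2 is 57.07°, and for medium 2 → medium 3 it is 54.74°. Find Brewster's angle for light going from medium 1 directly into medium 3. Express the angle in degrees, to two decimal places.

tan θ_B(1→2) = n₂/n₁ = tan 57.07° = 1.5440.
tan θ_B(2→3) = n₃/n₂ = tan 54.74° = 1.4144.
n₃/n₁ = 2.1839. Then tan θ_B(1→3) = n₃/n₁, so θ_B(1→3) = arctan(2.1839) = 65.40°.

θ_B ≈ 65.40°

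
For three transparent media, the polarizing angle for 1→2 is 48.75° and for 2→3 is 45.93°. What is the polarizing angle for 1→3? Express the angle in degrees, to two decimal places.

Each Brewster angle gives a ratio: n₂/n₁ = tan 48.75° = 1.1403, n₃/n₂ = tan 45.93° = 1.0330.
So n₃/n₁ = (n₂/n₁)(n₃/n₂) = 1.1403 × 1.0330 = 1.1779.
θ_B(1→3) = arctan(1.1779) = 49.67°.

θ_B ≈ 49.67°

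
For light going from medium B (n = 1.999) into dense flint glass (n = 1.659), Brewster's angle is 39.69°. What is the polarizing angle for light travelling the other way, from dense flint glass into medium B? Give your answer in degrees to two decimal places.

Reversing the direction swaps n₁ and n₂, so tan θ_B' = 1/tan θ_B and θ_B' = 90° − θ_B.
Hence θ_B' = 90° − 39.69° = 50.31°.

θ_B' ≈ 50.31°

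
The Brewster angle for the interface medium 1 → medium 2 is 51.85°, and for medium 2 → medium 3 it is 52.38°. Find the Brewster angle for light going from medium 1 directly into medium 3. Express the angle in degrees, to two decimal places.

θ_B ≈ 58.81°

n₂/n₁ = tan 51.85° = 1.2731 and n₃/n₂ = tan 52.38° = 1.2976.
Multiplying, n₃/n₁ = 1.2731 × 1.2976 = 1.6519, and θ_B(1→3) = arctan 1.6519 = 58.81°.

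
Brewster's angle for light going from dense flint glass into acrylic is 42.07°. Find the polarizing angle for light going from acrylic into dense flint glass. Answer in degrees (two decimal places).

Reversing the direction swaps n₁ and n₂, so tan θ_B' = 1/tan θ_B and θ_B' = 90° − θ_B.
Hence θ_B' = 90° − 42.07° = 47.93°.

θ_B' ≈ 47.93°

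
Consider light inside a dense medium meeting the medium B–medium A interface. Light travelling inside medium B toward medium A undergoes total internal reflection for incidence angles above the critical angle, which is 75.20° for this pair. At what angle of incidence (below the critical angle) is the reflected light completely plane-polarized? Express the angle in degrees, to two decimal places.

At the critical angle sin θ_c = n₂/n₁, giving n₂/n₁ = sin 75.20° = 0.9668.
Then tan θ_B = n₂/n₁ = 0.9668, so θ_B = arctan 0.9668 = 44.03°.

θ_B ≈ 44.03°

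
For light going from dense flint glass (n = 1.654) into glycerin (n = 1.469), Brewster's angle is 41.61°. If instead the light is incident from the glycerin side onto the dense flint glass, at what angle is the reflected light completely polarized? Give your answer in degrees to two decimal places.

θ_B' ≈ 48.39°

tan θ_B' = n₁/n₂ = 1/tan θ_B, so θ_B' = 90° − θ_B.
θ_B' = 90° − 41.61° = 48.39°.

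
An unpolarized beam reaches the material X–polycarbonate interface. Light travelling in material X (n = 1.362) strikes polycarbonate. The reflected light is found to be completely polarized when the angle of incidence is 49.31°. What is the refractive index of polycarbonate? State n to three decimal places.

At Brewster's angle, tan θ_B = n₂/n₁ with n₁ on the incident side (material X) and n₂ on the transmitted side (polycarbonate).
n₂ = n₁ tan θ_B = 1.362 × tan 49.31° = 1.584.

n ≈ 1.584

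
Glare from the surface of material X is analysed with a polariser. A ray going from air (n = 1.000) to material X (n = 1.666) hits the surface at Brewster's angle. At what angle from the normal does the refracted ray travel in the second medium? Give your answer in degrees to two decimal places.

θ_t ≈ 30.97°

θ_B = arctan(n₂/n₁) = arctan(1.666/1.000) = 59.03°.
At Brewster's angle the reflected and refracted rays are perpendicular, so θ_t = 90° − θ_B = 90° − 59.03° = 30.97°.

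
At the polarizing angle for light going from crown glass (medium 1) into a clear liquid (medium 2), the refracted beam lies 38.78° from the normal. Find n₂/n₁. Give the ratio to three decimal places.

n₂/n₁ ≈ 1.245

At Brewster incidence θ_B = 90° − θ_t = 90° − 38.78° = 51.22°.
tan θ_B = n₂/n₁, so n₂/n₁ = tan 51.22° = 1.245.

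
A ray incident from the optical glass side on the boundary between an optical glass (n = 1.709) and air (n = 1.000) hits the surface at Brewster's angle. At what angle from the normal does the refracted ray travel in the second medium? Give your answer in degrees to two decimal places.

θ_t ≈ 59.67°

First find Brewster's angle: tan θ_B = 1.000/1.709 = 0.5851, giving θ_B = 30.33°.
Since θ_B + θ_t = 90° at Brewster incidence, θ_t = 90° − 30.33° = 59.67°.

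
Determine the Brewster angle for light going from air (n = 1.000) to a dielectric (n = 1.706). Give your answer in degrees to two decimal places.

θ_B ≈ 59.62°

Brewster's condition: tan θ_B = n₂/n₁ = 1.706/1.000 = 1.7060.
So θ_B = arctan 1.7060 = 59.62°.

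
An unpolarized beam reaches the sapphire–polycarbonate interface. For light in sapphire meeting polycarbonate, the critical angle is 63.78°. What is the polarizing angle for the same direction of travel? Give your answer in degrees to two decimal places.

θ_B ≈ 41.90°

At the critical angle sin θ_c = n₂/n₁, giving n₂/n₁ = sin 63.78° = 0.8971.
Then tan θ_B = n₂/n₁ = 0.8971, so θ_B = arctan 0.8971 = 41.90°.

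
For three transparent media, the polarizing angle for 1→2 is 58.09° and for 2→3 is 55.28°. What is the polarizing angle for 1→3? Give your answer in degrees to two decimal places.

θ_B ≈ 66.66°

Each Brewster angle gives a ratio: n₂/n₁ = tan 58.09° = 1.6059, n₃/n₂ = tan 55.28° = 1.4431.
So n₃/n₁ = (n₂/n₁)(n₃/n₂) = 1.6059 × 1.4431 = 2.3175.
θ_B(1→3) = arctan(2.3175) = 66.66°.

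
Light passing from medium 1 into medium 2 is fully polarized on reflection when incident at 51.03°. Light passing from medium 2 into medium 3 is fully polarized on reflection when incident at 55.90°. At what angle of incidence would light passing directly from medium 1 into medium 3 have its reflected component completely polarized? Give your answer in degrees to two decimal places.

tan θ_B(1→2) = n₂/n₁ = tan 51.03° = 1.2362.
tan θ_B(2→3) = n₃/n₂ = tan 55.90° = 1.4770.
So n₃/n₁ = (n₂/n₁)(n₃/n₂) = 1.2362 × 1.4770 = 1.8259.
θ_B(1→3) = arctan(1.8259) = 61.29°.

θ_B ≈ 61.29°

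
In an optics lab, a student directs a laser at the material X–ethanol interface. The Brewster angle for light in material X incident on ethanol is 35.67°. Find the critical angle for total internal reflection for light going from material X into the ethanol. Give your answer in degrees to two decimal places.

n₂/n₁ = tan 35.67° = 0.7178; the critical angle satisfies sin θ_c = n₂/n₁.
θ_c = arcsin(0.7178) = 45.87°.

θ_c ≈ 45.87°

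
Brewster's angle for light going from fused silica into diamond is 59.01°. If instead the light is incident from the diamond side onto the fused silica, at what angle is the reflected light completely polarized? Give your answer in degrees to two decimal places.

θ_B' ≈ 30.99°

tan θ_B' = n₁/n₂ = 1/tan θ_B, so θ_B' = 90° − θ_B.
θ_B' = 90° − 59.01° = 30.99°.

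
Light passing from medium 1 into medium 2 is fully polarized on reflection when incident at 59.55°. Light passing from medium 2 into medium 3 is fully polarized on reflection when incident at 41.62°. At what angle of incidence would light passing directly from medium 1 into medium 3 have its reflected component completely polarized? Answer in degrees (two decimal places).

θ_B ≈ 56.51°

Each Brewster angle gives a ratio: n₂/n₁ = tan 59.55° = 1.7011, n₃/n₂ = tan 41.62° = 0.8885.
So n₃/n₁ = (n₂/n₁)(n₃/n₂) = 1.7011 × 0.8885 = 1.5113.
θ_B(1→3) = arctan(1.5113) = 56.51°.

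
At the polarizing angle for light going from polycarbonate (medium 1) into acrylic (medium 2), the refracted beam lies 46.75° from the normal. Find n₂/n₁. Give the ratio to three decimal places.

n₂/n₁ ≈ 0.941

At Brewster incidence θ_B = 90° − θ_t = 90° − 46.75° = 43.25°.
tan θ_B = n₂/n₁, so n₂/n₁ = tan 43.25° = 0.941.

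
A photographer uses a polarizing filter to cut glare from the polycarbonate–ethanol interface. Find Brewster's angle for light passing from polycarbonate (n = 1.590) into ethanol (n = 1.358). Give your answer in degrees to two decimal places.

tan θ_B = n₂/n₁ = 1.358/1.590 = 0.8541.
So θ_B = arctan 0.8541 = 40.50°.

θ_B ≈ 40.50°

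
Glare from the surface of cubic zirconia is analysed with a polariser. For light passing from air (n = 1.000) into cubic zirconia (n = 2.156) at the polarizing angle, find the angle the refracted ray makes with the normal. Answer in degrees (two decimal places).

θ_B = arctan(n₂/n₁) = arctan(2.156/1.000) = 65.12°.
The refracted ray is perpendicular to the reflected ray, so θ_t = 90° − θ_B = 24.88°.

θ_t ≈ 24.88°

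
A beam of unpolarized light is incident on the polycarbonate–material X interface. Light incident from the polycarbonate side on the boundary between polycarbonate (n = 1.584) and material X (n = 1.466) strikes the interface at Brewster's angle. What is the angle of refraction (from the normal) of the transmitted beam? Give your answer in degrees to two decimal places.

tan θ_B = n₂/n₁ = 1.466/1.584 = 0.9255, so θ_B = 42.78°.
The refracted ray is perpendicular to the reflected ray, so θ_t = 90° − θ_B = 47.22°.

θ_t ≈ 47.22°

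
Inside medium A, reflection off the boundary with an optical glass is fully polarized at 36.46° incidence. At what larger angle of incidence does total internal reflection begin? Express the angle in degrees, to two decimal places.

θ_c ≈ 47.64°

tan θ_B = n₂/n₁ = tan 36.46° = 0.7389.
Total internal reflection: sin θ_c = n₂/n₁ = 0.7389.
θ_c = arcsin(0.7389) = 47.64°.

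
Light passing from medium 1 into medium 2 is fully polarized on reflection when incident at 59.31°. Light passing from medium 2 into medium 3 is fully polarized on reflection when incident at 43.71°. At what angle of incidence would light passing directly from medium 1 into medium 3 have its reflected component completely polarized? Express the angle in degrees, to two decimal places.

θ_B ≈ 58.17°

Each Brewster angle gives a ratio: n₂/n₁ = tan 59.31° = 1.6849, n₃/n₂ = tan 43.71° = 0.9560.
n₃/n₁ = 1.6107. Then tan θ_B(1→3) = n₃/n₁, so θ_B(1→3) = arctan(1.6107) = 58.17°.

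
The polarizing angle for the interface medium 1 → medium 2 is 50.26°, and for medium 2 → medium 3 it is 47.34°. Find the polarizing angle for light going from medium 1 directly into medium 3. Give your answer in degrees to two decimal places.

θ_B ≈ 52.54°

Each Brewster angle gives a ratio: n₂/n₁ = tan 50.26° = 1.2028, n₃/n₂ = tan 47.34° = 1.0852.
Multiplying, n₃/n₁ = 1.2028 × 1.0852 = 1.3053, and θ_B(1→3) = arctan 1.3053 = 52.54°.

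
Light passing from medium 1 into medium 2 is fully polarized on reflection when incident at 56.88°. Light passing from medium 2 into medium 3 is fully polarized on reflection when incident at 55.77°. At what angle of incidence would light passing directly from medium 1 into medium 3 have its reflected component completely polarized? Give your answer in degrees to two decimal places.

θ_B ≈ 66.07°

tan θ_B(1→2) = n₂/n₁ = tan 56.88° = 1.5328.
tan θ_B(2→3) = n₃/n₂ = tan 55.77° = 1.4698.
n₃/n₁ = 2.2529. Then tan θ_B(1→3) = n₃/n₁, so θ_B(1→3) = arctan(2.2529) = 66.07°.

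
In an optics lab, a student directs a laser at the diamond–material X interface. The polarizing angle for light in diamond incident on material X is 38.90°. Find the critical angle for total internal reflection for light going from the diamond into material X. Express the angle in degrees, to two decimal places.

tan θ_B = n₂/n₁ = tan 38.90° = 0.8069.
Total internal reflection: sin θ_c = n₂/n₁ = 0.8069.
θ_c = arcsin(0.8069) = 53.79°.

θ_c ≈ 53.79°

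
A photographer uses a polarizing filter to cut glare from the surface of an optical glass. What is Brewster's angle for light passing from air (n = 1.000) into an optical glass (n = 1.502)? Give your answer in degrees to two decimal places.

θ_B ≈ 56.35°

The reflected p-component vanishes when tan θ_B = n₂/n₁.
tan θ_B = n₂/n₁ = 1.502/1.000 = 1.5020.
θ_B = arctan(1.5020) = 56.35°.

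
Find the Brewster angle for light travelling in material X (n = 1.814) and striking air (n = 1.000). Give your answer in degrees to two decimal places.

θ_B ≈ 28.87°

The reflected p-component vanishes when tan θ_B = n₂/n₁.
Here n₂/n₁ = 1.000/1.814 = 0.5513, and Brewster's law gives tan θ_B = n₂/n₁.
θ_B = arctan(0.5513) = 28.87°.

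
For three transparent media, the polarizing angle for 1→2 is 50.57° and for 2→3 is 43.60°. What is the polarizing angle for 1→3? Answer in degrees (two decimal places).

θ_B ≈ 49.19°

tan θ_B(1→2) = n₂/n₁ = tan 50.57° = 1.2161.
tan θ_B(2→3) = n₃/n₂ = tan 43.60° = 0.9523.
n₃/n₁ = 1.1581. Then tan θ_B(1→3) = n₃/n₁, so θ_B(1→3) = arctan(1.1581) = 49.19°.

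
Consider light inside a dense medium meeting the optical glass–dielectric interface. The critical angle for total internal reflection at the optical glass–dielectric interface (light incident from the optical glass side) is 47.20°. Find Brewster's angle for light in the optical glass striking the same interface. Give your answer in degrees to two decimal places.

n₂/n₁ = sin θ_c = sin 47.20° = 0.7337.
tan θ_B equals the same ratio, so θ_B = arctan(0.7337) = 36.27°.

θ_B ≈ 36.27°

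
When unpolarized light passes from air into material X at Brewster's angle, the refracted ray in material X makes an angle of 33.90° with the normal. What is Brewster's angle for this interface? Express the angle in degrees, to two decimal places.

θ_B ≈ 56.10°

Brewster's condition makes the reflected and refracted beams perpendicular: θ_B + θ_t = 90°.
So θ_B = 90° − θ_t = 90° − 33.90° = 56.10°.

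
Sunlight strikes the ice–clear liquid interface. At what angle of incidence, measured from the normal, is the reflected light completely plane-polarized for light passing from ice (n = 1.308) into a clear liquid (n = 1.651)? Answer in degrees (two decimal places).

Here n₂/n₁ = 1.651/1.308 = 1.2622, and Brewster's law gives tan θ_B = n₂/n₁.
θ_B = arctan(1.2622) = 51.61°.

θ_B ≈ 51.61°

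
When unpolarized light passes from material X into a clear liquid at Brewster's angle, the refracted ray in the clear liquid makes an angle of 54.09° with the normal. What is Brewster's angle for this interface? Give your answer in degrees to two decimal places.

θ_B ≈ 35.91°

Brewster's condition makes the reflected and refracted beams perpendicular: θ_B + θ_t = 90°.
So θ_B = 90° − θ_t = 90° − 54.09° = 35.91°.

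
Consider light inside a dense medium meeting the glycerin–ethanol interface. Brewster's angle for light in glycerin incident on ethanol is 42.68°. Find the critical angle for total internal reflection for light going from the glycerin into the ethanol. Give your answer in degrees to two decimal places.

θ_c ≈ 67.24°

tan θ_B = n₂/n₁ = tan 42.68° = 0.9221.
Total internal reflection: sin θ_c = n₂/n₁ = 0.9221.
θ_c = arcsin(0.9221) = 67.24°.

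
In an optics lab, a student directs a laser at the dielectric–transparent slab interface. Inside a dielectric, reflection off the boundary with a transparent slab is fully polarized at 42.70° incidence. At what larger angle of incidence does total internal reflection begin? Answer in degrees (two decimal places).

tan θ_B = n₂/n₁ = tan 42.70° = 0.9228.
Total internal reflection: sin θ_c = n₂/n₁ = 0.9228.
θ_c = arcsin(0.9228) = 67.33°.

θ_c ≈ 67.33°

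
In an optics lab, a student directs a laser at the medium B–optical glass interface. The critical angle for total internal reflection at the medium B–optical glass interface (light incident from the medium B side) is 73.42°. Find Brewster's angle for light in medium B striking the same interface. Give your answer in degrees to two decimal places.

θ_B ≈ 43.78°

n₂/n₁ = sin θ_c = sin 73.42° = 0.9584.
tan θ_B equals the same ratio, so θ_B = arctan(0.9584) = 43.78°.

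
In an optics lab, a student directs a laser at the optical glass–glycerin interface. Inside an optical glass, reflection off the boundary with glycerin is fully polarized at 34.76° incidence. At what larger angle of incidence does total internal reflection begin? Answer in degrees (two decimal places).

tan θ_B = n₂/n₁ = tan 34.76° = 0.6940.
Total internal reflection: sin θ_c = n₂/n₁ = 0.6940.
θ_c = arcsin(0.6940) = 43.95°.

θ_c ≈ 43.95°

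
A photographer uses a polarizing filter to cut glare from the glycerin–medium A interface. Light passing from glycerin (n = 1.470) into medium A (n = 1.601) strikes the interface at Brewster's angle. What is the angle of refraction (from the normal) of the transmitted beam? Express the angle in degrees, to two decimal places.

θ_t ≈ 42.56°

tan θ_B = n₂/n₁ = 1.601/1.470 = 1.0891, so θ_B = 47.44°.
The refracted ray is perpendicular to the reflected ray, so θ_t = 90° − θ_B = 42.56°.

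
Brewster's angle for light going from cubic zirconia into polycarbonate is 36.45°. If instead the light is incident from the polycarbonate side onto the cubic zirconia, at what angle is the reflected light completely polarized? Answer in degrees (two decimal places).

Reversing the direction swaps n₁ and n₂, so tan θ_B' = 1/tan θ_B and θ_B' = 90° − θ_B.
Hence θ_B' = 90° − 36.45° = 53.55°.

θ_B' ≈ 53.55°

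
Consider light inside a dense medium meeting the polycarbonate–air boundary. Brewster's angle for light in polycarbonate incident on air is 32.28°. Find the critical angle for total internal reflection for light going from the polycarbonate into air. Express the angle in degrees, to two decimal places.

θ_c ≈ 39.17°

tan θ_B = n₂/n₁ = tan 32.28° = 0.6317.
Total internal reflection: sin θ_c = n₂/n₁ = 0.6317.
θ_c = arcsin(0.6317) = 39.17°.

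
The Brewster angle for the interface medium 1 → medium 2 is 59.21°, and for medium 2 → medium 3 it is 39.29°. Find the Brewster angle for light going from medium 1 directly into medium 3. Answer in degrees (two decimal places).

θ_B ≈ 53.93°

n₂/n₁ = tan 59.21° = 1.6782 and n₃/n₂ = tan 39.29° = 0.8182.
So n₃/n₁ = (n₂/n₁)(n₃/n₂) = 1.6782 × 0.8182 = 1.3731.
θ_B(1→3) = arctan(1.3731) = 53.93°.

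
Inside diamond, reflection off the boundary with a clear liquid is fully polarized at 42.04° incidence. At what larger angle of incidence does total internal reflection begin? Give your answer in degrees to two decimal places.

tan θ_B = n₂/n₁ = tan 42.04° = 0.9017.
Total internal reflection: sin θ_c = n₂/n₁ = 0.9017.
θ_c = arcsin(0.9017) = 64.38°.

θ_c ≈ 64.38°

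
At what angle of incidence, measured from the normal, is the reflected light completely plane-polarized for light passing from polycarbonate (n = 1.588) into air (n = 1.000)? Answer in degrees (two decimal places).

The reflected p-component vanishes when tan θ_B = n₂/n₁.
Brewster's condition: tan θ_B = n₂/n₁ = 1.000/1.588 = 0.6297.
θ_B = arctan(0.6297) = 32.20°.

θ_B ≈ 32.20°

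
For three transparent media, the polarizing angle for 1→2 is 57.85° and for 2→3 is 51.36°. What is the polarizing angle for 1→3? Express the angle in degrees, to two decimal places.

n₂/n₁ = tan 57.85° = 1.5911 and n₃/n₂ = tan 51.36° = 1.2509.
n₃/n₁ = 1.9902. Then tan θ_B(1→3) = n₃/n₁, so θ_B(1→3) = arctan(1.9902) = 63.32°.

θ_B ≈ 63.32°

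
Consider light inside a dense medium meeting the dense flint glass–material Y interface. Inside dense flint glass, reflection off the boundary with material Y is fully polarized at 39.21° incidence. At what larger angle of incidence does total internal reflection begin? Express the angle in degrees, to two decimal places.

From Brewster, n₂/n₁ = tan θ_B = tan 39.21° = 0.8159.
Then sin θ_c = n₂/n₁ = 0.8159, so θ_c = arcsin 0.8159 = 54.67°.

θ_c ≈ 54.67°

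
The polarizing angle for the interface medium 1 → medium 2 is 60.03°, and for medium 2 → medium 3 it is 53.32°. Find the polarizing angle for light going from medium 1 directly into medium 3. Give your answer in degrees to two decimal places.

tan θ_B(1→2) = n₂/n₁ = tan 60.03° = 1.7341.
tan θ_B(2→3) = n₃/n₂ = tan 53.32° = 1.3426.
n₃/n₁ = 2.3282. Then tan θ_B(1→3) = n₃/n₁, so θ_B(1→3) = arctan(2.3282) = 66.76°.

θ_B ≈ 66.76°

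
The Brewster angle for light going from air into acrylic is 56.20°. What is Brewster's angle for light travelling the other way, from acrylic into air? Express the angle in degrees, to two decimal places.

θ_B' ≈ 33.80°

The two Brewster angles are complementary: θ_B' = 90° − θ_B = 90° − 56.20° = 33.80°.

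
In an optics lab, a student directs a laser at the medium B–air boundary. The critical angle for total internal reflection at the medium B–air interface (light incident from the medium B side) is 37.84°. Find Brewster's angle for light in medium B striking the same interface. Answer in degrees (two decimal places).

n₂/n₁ = sin θ_c = sin 37.84° = 0.6135.
tan θ_B equals the same ratio, so θ_B = arctan(0.6135) = 31.53°.

θ_B ≈ 31.53°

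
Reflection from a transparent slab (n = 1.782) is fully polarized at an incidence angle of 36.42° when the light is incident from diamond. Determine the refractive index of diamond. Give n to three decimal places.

At Brewster's angle, tan θ_B = n₂/n₁ with n₁ on the incident side (diamond) and n₂ on the transmitted side (a transparent slab).
n₁ = n₂ / tan θ_B = 1.782 / tan 36.42° = 2.415.

n ≈ 2.415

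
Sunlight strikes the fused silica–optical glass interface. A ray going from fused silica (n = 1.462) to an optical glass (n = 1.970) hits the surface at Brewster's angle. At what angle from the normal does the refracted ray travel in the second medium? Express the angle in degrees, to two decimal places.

θ_t ≈ 36.58°

First find Brewster's angle: tan θ_B = 1.970/1.462 = 1.3475, giving θ_B = 53.42°.
At Brewster's angle the reflected and refracted rays are perpendicular, so θ_t = 90° − θ_B = 90° − 53.42° = 36.58°.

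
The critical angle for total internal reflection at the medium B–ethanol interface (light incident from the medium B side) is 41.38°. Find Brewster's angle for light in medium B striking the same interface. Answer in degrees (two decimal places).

n₂/n₁ = sin θ_c = sin 41.38° = 0.6610.
tan θ_B equals the same ratio, so θ_B = arctan(0.6610) = 33.47°.

θ_B ≈ 33.47°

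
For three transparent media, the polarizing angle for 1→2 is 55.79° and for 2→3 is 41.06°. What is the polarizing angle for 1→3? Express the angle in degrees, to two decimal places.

Each Brewster angle gives a ratio: n₂/n₁ = tan 55.79° = 1.4709, n₃/n₂ = tan 41.06° = 0.8711.
Multiplying, n₃/n₁ = 1.4709 × 0.8711 = 1.2813, and θ_B(1→3) = arctan 1.2813 = 52.03°.

θ_B ≈ 52.03°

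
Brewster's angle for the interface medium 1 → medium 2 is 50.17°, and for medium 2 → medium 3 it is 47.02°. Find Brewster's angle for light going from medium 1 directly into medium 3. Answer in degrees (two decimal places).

θ_B ≈ 52.14°

n₂/n₁ = tan 50.17° = 1.1990 and n₃/n₂ = tan 47.02° = 1.0731.
So n₃/n₁ = (n₂/n₁)(n₃/n₂) = 1.1990 × 1.0731 = 1.2866.
θ_B(1→3) = arctan(1.2866) = 52.14°.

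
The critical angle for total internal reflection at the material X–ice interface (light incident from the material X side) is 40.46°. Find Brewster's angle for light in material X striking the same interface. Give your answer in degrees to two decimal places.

sin θ_c = n₂/n₁, so n₂/n₁ = sin 40.46° = 0.6489.
Brewster: tan θ_B = n₂/n₁ = 0.6489.
θ_B = arctan(0.6489) = 32.98°.

θ_B ≈ 32.98°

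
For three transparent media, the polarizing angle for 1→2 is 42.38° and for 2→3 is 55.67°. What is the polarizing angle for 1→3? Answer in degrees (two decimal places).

tan θ_B(1→2) = n₂/n₁ = tan 42.38° = 0.9125.
tan θ_B(2→3) = n₃/n₂ = tan 55.67° = 1.4643.
So n₃/n₁ = (n₂/n₁)(n₃/n₂) = 0.9125 × 1.4643 = 1.3362.
θ_B(1→3) = arctan(1.3362) = 53.19°.

θ_B ≈ 53.19°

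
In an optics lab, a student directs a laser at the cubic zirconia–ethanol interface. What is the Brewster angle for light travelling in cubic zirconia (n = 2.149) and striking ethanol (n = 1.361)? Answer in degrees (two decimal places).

θ_B ≈ 32.35°

tan θ_B = n₂/n₁ = 1.361/2.149 = 0.6333.
θ_B = arctan(0.6333) = 32.35°.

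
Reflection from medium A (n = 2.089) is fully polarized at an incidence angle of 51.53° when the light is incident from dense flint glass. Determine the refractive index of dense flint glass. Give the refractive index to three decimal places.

n ≈ 1.660

Brewster's law: tan θ_B = n₂/n₁ (light incident in dense flint glass, refracted into medium A).
n₁ = n₂ / tan θ_B = 2.089 / tan 51.53° = 1.660.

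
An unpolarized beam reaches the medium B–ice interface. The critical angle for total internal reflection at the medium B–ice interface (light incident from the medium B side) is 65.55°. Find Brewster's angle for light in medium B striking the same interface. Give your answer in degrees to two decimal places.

θ_B ≈ 42.31°

At the critical angle sin θ_c = n₂/n₁, giving n₂/n₁ = sin 65.55° = 0.9103.
Then tan θ_B = n₂/n₁ = 0.9103, so θ_B = arctan 0.9103 = 42.31°.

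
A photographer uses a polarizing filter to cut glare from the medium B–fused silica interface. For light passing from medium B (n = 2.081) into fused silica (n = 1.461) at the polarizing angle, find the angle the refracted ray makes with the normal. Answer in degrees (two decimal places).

θ_t ≈ 54.93°

First find Brewster's angle: tan θ_B = 1.461/2.081 = 0.7021, giving θ_B = 35.07°.
At Brewster's angle the reflected and refracted rays are perpendicular, so θ_t = 90° − θ_B = 90° − 35.07° = 54.93°.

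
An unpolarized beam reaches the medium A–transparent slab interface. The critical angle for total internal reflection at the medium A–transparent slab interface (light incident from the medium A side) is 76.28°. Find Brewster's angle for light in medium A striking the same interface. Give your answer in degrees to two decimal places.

sin θ_c = n₂/n₁, so n₂/n₁ = sin 76.28° = 0.9715.
Brewster: tan θ_B = n₂/n₁ = 0.9715.
θ_B = arctan(0.9715) = 44.17°.

θ_B ≈ 44.17°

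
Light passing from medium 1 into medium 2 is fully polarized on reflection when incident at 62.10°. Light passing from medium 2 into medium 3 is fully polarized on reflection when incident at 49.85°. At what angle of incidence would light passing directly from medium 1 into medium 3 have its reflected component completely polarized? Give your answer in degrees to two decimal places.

θ_B ≈ 65.93°

tan θ_B(1→2) = n₂/n₁ = tan 62.10° = 1.8887.
tan θ_B(2→3) = n₃/n₂ = tan 49.85° = 1.1854.
Multiplying, n₃/n₁ = 1.8887 × 1.1854 = 2.2389, and θ_B(1→3) = arctan 2.2389 = 65.93°.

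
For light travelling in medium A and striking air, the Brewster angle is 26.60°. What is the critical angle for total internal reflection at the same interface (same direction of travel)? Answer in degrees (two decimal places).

n₂/n₁ = tan 26.60° = 0.5008; the critical angle satisfies sin θ_c = n₂/n₁.
θ_c = arcsin(0.5008) = 30.05°.

θ_c ≈ 30.05°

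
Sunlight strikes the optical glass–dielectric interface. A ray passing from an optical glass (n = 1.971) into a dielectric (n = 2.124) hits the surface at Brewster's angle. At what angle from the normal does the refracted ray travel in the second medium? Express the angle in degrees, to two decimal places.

First find Brewster's angle: tan θ_B = 2.124/1.971 = 1.0776, giving θ_B = 47.14°.
Since θ_B + θ_t = 90° at Brewster incidence, θ_t = 90° − 47.14° = 42.86°.

θ_t ≈ 42.86°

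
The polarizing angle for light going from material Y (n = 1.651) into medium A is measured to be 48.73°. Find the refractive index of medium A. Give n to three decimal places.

Full polarization of the reflected beam means tan θ_B = n₂/n₁, where n₁ is the incident medium (material Y).
n₂ = n₁ tan θ_B = 1.651 × tan 48.73° = 1.881.

n ≈ 1.881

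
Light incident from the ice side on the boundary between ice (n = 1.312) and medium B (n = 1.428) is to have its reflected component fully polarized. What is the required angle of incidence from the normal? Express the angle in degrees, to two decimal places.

Here n₂/n₁ = 1.428/1.312 = 1.0884, and Brewster's law gives tan θ_B = n₂/n₁. Taking the arctangent, θ_B = 47.42°.

θ_B ≈ 47.42°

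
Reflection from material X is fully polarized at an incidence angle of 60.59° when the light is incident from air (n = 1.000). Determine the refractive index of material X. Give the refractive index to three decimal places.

n ≈ 1.774

Full polarization of the reflected beam means tan θ_B = n₂/n₁, where n₁ is the incident medium (air).
n₂ = n₁ tan θ_B = 1.000 × tan 60.59° = 1.774.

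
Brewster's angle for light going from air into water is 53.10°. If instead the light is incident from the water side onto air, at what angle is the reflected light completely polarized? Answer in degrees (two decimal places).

Reversing the direction swaps n₁ and n₂, so tan θ_B' = 1/tan θ_B and θ_B' = 90° − θ_B.
Hence θ_B' = 90° − 53.10° = 36.90°.

θ_B' ≈ 36.90°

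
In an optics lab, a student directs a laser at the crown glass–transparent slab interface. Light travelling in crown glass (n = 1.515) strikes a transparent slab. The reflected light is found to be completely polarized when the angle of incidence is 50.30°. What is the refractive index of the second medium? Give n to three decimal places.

Brewster's law: tan θ_B = n₂/n₁ (light incident in crown glass, refracted into a transparent slab).
n₂ = n₁ tan θ_B = 1.515 × tan 50.30° = 1.825.

n ≈ 1.825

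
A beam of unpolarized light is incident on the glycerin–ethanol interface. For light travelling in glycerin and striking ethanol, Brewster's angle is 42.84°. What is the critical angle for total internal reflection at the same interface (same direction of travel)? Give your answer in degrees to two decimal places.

n₂/n₁ = tan 42.84° = 0.9273; the critical angle satisfies sin θ_c = n₂/n₁.
θ_c = arcsin(0.9273) = 68.02°.

θ_c ≈ 68.02°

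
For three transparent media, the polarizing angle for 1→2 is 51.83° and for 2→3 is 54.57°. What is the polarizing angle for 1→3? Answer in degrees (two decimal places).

θ_B ≈ 60.78°

n₂/n₁ = tan 51.83° = 1.2721 and n₃/n₂ = tan 54.57° = 1.4056.
Multiplying, n₃/n₁ = 1.2721 × 1.4056 = 1.7881, and θ_B(1→3) = arctan 1.7881 = 60.78°.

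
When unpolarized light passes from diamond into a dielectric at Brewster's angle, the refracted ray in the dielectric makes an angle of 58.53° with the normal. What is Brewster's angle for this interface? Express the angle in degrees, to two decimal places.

θ_B ≈ 31.47°

Since the reflected and refracted rays are at right angles at the polarizing angle, θ_B + θ_t = 90°.
So θ_B = 90° − θ_t = 90° − 58.53° = 31.47°.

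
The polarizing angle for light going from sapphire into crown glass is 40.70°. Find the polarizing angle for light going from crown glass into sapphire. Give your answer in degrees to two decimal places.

tan θ_B' = n₁/n₂ = 1/tan θ_B, so θ_B' = 90° − θ_B.
θ_B' = 90° − 40.70° = 49.30°.

θ_B' ≈ 49.30°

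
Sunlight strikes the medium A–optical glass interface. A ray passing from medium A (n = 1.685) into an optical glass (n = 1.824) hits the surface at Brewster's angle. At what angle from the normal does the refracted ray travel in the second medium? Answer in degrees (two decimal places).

θ_B = arctan(n₂/n₁) = arctan(1.824/1.685) = 47.27°.
The refracted ray is perpendicular to the reflected ray, so θ_t = 90° − θ_B = 42.73°.

θ_t ≈ 42.73°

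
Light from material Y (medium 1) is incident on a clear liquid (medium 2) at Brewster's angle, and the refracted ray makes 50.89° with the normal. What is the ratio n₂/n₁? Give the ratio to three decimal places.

θ_B + θ_t = 90°, so θ_B = 90° − 50.89° = 39.11°.
tan θ_B = n₂/n₁, so n₂/n₁ = tan 39.11° = 0.813.

n₂/n₁ ≈ 0.813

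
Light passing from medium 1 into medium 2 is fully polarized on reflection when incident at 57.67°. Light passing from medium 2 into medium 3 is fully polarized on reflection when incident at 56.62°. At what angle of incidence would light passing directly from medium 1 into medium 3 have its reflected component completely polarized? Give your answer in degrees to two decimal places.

n₂/n₁ = tan 57.67° = 1.5800 and n₃/n₂ = tan 56.62° = 1.5177.
n₃/n₁ = 2.3980. Then tan θ_B(1→3) = n₃/n₁, so θ_B(1→3) = arctan(2.3980) = 67.36°.

θ_B ≈ 67.36°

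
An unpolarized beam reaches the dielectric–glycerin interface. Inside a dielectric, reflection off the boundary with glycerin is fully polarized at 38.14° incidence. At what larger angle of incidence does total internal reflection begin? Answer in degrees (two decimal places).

θ_c ≈ 51.74°

n₂/n₁ = tan 38.14° = 0.7852; the critical angle satisfies sin θ_c = n₂/n₁.
θ_c = arcsin(0.7852) = 51.74°.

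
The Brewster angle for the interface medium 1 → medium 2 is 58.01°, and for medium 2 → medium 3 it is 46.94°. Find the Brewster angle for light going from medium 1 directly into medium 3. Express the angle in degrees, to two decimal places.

tan θ_B(1→2) = n₂/n₁ = tan 58.01° = 1.6010.
tan θ_B(2→3) = n₃/n₂ = tan 46.94° = 1.0701.
Multiplying, n₃/n₁ = 1.6010 × 1.0701 = 1.7132, and θ_B(1→3) = arctan 1.7132 = 59.73°.

θ_B ≈ 59.73°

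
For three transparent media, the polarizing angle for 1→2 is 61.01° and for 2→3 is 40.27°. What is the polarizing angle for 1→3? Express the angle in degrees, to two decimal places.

θ_B ≈ 56.81°

Each Brewster angle gives a ratio: n₂/n₁ = tan 61.01° = 1.8048, n₃/n₂ = tan 40.27° = 0.8472.
So n₃/n₁ = (n₂/n₁)(n₃/n₂) = 1.8048 × 0.8472 = 1.5289.
θ_B(1→3) = arctan(1.5289) = 56.81°.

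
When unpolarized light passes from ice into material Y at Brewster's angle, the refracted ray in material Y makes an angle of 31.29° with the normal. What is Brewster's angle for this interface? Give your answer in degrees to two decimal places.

Brewster's condition makes the reflected and refracted beams perpendicular: θ_B + θ_t = 90°.
So θ_B = 90° − θ_t = 90° − 31.29° = 58.71°.

θ_B ≈ 58.71°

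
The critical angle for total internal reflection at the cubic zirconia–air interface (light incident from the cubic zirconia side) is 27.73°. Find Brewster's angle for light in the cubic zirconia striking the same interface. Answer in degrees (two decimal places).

n₂/n₁ = sin θ_c = sin 27.73° = 0.4653.
tan θ_B equals the same ratio, so θ_B = arctan(0.4653) = 24.95°.

θ_B ≈ 24.95°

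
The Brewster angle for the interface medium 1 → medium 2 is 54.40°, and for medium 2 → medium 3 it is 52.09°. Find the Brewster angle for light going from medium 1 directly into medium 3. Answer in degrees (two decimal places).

Each Brewster angle gives a ratio: n₂/n₁ = tan 54.40° = 1.3968, n₃/n₂ = tan 52.09° = 1.2841.
Multiplying, n₃/n₁ = 1.3968 × 1.2841 = 1.7936, and θ_B(1→3) = arctan 1.7936 = 60.86°.

θ_B ≈ 60.86°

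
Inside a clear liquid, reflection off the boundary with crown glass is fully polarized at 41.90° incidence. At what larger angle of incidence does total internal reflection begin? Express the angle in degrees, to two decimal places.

θ_c ≈ 63.80°

n₂/n₁ = tan 41.90° = 0.8972; the critical angle satisfies sin θ_c = n₂/n₁.
θ_c = arcsin(0.8972) = 63.80°.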